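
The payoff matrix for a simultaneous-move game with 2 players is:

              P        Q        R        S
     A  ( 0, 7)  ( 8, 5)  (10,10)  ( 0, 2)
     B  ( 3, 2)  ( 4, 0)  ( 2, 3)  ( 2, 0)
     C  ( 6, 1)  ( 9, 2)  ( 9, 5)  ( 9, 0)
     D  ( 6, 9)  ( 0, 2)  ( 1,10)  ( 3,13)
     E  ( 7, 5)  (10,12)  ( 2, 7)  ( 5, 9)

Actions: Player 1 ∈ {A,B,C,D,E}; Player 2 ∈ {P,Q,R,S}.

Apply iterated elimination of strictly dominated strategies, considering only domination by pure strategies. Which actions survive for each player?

P1 drop B (C beats it: P:6>3 Q:9>4 R:9>2 S:9>2)
P1 drop D (E beats it: P:7>6 Q:10>0 R:2>1 S:5>3)
P2 drop P (R beats it: A:10>7 C:5>1 E:7>5)
P2 drop S (Q beats it: A:5>2 C:2>0 E:12>9)
P1→{A,C,E} P2→{Q,R}

Remaining: P1:{A,C,E} P2:{Q,R}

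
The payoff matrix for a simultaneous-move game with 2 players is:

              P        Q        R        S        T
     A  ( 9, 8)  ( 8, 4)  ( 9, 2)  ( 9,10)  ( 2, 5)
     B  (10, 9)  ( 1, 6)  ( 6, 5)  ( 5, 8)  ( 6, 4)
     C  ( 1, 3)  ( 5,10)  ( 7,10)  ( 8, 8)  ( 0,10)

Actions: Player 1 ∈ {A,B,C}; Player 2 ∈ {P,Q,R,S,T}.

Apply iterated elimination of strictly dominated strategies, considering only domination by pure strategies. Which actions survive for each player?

P1 drop C (A beats it: P:9>1 Q:8>5 R:9>7 S:9>8 T:2>0)
P2 drop Q (P beats it: A:8>4 B:9>6)
P2 drop R (P beats it: A:8>2 B:9>5)
P2 drop T (P beats it: A:8>5 B:9>4)
P1→{A,B} P2→{P,S}

IESDS → P1:{A,B} P2:{P,S}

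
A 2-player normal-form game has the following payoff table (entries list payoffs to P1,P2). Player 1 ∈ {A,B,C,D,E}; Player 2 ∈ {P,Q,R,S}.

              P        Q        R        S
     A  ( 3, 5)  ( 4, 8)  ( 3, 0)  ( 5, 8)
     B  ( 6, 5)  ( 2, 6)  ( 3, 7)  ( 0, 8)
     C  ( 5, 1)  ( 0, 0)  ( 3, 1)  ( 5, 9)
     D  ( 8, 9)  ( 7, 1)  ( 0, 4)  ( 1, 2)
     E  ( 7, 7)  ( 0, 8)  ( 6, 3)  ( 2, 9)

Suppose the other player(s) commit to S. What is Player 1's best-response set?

u_1(A vs S) = 5
u_1(B vs S) = 0
u_1(C vs S) = 5
u_1(D vs S) = 1
u_1(E vs S) = 2
max payoff 5 at {A,C}

BR_1 = {A,C}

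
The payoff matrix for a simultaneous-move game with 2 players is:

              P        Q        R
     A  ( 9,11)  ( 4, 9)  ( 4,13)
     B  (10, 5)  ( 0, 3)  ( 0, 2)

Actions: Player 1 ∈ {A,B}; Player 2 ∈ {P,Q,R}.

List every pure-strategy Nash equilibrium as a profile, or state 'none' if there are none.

(A,P): not NE [P1→B gives 10>9; P2→R gives 13>11]
(A,Q): not NE [P2→R gives 13>9]
(A,R): NE
(B,P): NE
(B,Q): not NE [P1→A gives 4>0; P2→P gives 5>3]
(B,R): not NE [P1→A gives 4>0; P2→P gives 5>2]

Nash profiles: (A,R), (B,P)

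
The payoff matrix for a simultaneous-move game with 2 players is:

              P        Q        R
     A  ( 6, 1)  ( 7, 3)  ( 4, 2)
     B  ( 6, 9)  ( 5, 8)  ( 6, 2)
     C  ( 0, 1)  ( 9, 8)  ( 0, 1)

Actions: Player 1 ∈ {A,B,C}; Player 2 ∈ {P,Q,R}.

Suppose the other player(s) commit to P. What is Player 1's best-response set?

P1 best: {A,B}

u_1(A vs P) = 6
u_1(B vs P) = 6
u_1(C vs P) = 0
max payoff 6 at {A,B}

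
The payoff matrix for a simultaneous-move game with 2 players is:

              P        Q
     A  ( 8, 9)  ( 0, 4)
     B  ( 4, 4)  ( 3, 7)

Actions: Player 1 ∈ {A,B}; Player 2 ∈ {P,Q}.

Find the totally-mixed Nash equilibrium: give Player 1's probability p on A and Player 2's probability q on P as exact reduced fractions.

p=3/8, q=3/7

P1 indiff ⇒ q·8+(1-q)·0 = q·4+(1-q)·3 ⇒ q(4) = (1-q)(3) ⇒ q = 3/7
P2 indiff ⇒ p·9+(1-p)·4 = p·4+(1-p)·7 ⇒ p(5) = (1-p)(3) ⇒ p = 3/8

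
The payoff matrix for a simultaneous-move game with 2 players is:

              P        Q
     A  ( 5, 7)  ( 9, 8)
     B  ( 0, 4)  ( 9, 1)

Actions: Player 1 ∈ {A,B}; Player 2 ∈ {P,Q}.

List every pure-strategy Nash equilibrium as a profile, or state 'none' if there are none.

(A,P): not NE [P2→Q gives 8>7]
(A,Q): NE
(B,P): not NE [P1→A gives 5>0]
(B,Q): not NE [P2→P gives 4>1]

PSNE = {(A,Q)}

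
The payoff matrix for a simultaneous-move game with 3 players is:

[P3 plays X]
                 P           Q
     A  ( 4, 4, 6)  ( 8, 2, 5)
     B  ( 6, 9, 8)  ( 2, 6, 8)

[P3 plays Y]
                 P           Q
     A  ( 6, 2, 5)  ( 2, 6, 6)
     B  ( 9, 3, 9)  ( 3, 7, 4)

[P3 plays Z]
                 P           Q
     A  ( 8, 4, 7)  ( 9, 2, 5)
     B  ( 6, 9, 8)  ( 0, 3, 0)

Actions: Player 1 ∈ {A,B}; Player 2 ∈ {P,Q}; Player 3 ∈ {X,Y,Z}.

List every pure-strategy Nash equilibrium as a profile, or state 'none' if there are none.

(A,P,X): not NE [P1→B gives 6>4; P3→Z gives 7>6]
(A,P,Y): not NE [P1→B gives 9>6; P2→Q gives 6>2; P3→Z gives 7>5]
(A,P,Z): NE
(A,Q,X): not NE [P2→P gives 4>2; P3→Y gives 6>5]
(A,Q,Y): not NE [P1→B gives 3>2]
(A,Q,Z): not NE [P2→P gives 4>2; P3→Y gives 6>5]
(B,P,X): not NE [P3→Y gives 9>8]
(B,P,Y): not NE [P2→Q gives 7>3]
(B,P,Z): not NE [P1→A gives 8>6; P3→Y gives 9>8]
(B,Q,X): not NE [P1→A gives 8>2; P2→P gives 9>6]
(B,Q,Y): not NE [P3→X gives 8>4]
(B,Q,Z): not NE [P1→A gives 9>0; P2→P gives 9>3; P3→X gives 8>0]

PSNE = {(A,P,Z)}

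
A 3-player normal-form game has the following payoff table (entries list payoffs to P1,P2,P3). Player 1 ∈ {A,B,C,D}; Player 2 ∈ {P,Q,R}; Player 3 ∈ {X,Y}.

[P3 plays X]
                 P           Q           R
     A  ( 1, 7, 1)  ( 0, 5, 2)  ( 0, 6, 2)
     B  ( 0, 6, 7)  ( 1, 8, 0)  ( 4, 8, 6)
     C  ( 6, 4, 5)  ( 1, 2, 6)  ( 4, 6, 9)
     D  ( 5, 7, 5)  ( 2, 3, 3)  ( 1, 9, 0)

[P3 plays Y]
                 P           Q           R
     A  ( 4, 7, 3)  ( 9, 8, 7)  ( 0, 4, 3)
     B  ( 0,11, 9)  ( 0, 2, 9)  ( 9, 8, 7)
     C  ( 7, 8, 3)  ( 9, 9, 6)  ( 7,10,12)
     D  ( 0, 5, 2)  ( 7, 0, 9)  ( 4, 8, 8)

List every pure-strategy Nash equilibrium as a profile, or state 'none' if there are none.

(A,P,X): not NE [P1→C gives 6>1; P3→Y gives 3>1]
(A,P,Y): not NE [P1→C gives 7>4; P2→Q gives 8>7]
(A,Q,X): not NE [P1→D gives 2>0; P2→P gives 7>5; P3→Y gives 7>2]
(A,Q,Y): NE
(A,R,X): not NE [P1→C gives 4>0; P2→P gives 7>6; P3→Y gives 3>2]
(A,R,Y): not NE [P1→B gives 9>0; P2→Q gives 8>4]
(B,P,X): not NE [P1→C gives 6>0; P2→R gives 8>6; P3→Y gives 9>7]
(B,P,Y): not NE [P1→C gives 7>0]
(B,Q,X): not NE [P1→D gives 2>1; P3→Y gives 9>0]
(B,Q,Y): not NE [P1→C gives 9>0; P2→P gives 11>2]
(B,R,X): not NE [P3→Y gives 7>6]
(B,R,Y): not NE [P2→P gives 11>8]
(C,P,X): not NE [P2→R gives 6>4]
(C,P,Y): not NE [P2→R gives 10>8; P3→X gives 5>3]
(C,Q,X): not NE [P1→D gives 2>1; P2→R gives 6>2]
(C,Q,Y): not NE [P2→R gives 10>9]
(C,R,X): not NE [P3→Y gives 12>9]
(C,R,Y): not NE [P1→B gives 9>7]
(D,P,X): not NE [P1→C gives 6>5; P2→R gives 9>7]
(D,P,Y): not NE [P1→C gives 7>0; P2→R gives 8>5; P3→X gives 5>2]
(D,Q,X): not NE [P2→R gives 9>3; P3→Y gives 9>3]
(D,Q,Y): not NE [P1→C gives 9>7; P2→R gives 8>0]
(D,R,X): not NE [P1→C gives 4>1; P3→Y gives 8>0]
(D,R,Y): not NE [P1→B gives 9>4]

PSNE = {(A,Q,Y)}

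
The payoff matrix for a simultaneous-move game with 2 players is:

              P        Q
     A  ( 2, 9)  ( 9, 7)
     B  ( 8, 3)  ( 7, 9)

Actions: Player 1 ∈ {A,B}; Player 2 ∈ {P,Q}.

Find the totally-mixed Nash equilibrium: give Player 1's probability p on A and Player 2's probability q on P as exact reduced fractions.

p=3/4, q=1/4

P1 indiff ⇒ q·2+(1-q)·9 = q·8+(1-q)·7 ⇒ q(-6) = (1-q)(-2) ⇒ q = 1/4
P2 indiff ⇒ p·9+(1-p)·3 = p·7+(1-p)·9 ⇒ p(2) = (1-p)(6) ⇒ p = 3/4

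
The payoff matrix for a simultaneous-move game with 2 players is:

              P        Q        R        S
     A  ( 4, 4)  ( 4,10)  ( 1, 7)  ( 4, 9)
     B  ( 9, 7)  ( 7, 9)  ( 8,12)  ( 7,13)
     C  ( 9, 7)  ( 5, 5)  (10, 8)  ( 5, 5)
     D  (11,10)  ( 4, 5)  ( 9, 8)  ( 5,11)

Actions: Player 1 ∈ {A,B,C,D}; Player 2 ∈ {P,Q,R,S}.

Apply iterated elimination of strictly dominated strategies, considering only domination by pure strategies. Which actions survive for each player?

P1 drop A (B beats it: P:9>4 Q:7>4 R:8>1 S:7>4)
P2 drop Q (R beats it: B:12>9 C:8>5 D:8>5)
P1→{B,C,D} P2→{P,R,S}

Survivors P1:{B,C,D} P2:{P,R,S}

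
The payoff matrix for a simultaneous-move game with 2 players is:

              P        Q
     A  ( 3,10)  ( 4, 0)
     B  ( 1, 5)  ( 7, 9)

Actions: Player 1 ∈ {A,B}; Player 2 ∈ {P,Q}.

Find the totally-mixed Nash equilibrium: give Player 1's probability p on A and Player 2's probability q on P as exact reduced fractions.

P1 indiff ⇒ q·3+(1-q)·4 = q·1+(1-q)·7 ⇒ q(2) = (1-q)(3) ⇒ q = 3/5
P2 indiff ⇒ p·10+(1-p)·5 = p·0+(1-p)·9 ⇒ p(10) = (1-p)(4) ⇒ p = 2/7

p=2/7, q=3/5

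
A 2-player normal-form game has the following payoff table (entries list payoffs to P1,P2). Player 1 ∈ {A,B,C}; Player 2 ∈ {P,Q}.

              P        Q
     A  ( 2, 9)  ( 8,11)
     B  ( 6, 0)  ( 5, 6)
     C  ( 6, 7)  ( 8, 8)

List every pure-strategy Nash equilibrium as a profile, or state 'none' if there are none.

(A,P): not NE [P1→C gives 6>2; P2→Q gives 11>9]
(A,Q): NE
(B,P): not NE [P2→Q gives 6>0]
(B,Q): not NE [P1→C gives 8>5]
(C,P): not NE [P2→Q gives 8>7]
(C,Q): NE

PSNE = {(A,Q), (C,Q)}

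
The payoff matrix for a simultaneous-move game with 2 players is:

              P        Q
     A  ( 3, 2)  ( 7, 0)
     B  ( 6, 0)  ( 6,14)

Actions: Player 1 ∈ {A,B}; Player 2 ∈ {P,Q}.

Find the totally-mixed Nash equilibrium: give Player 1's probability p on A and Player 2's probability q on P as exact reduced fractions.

p=7/8, q=1/4

P1 indiff ⇒ q·3+(1-q)·7 = q·6+(1-q)·6 ⇒ q(-3) = (1-q)(-1) ⇒ q = 1/4
P2 indiff ⇒ p·2+(1-p)·0 = p·0+(1-p)·14 ⇒ p(2) = (1-p)(14) ⇒ p = 7/8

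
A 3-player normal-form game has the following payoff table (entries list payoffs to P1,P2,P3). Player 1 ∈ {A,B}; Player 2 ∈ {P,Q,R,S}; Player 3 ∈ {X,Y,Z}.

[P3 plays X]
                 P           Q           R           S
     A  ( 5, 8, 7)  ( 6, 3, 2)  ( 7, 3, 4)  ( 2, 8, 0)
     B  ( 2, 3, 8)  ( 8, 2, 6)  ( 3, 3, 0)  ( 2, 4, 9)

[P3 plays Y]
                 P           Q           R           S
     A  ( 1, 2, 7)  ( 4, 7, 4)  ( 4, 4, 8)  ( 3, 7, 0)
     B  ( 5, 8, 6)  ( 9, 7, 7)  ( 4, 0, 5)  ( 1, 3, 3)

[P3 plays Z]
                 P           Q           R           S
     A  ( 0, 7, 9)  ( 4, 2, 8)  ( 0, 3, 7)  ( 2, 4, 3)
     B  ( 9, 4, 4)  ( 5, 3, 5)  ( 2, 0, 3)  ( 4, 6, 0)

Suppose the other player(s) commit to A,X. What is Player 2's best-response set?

u_2(P vs A,X) = 8
u_2(Q vs A,X) = 3
u_2(R vs A,X) = 3
u_2(S vs A,X) = 8
max payoff 8 at {P,S}

argmax u_2 = {P,S}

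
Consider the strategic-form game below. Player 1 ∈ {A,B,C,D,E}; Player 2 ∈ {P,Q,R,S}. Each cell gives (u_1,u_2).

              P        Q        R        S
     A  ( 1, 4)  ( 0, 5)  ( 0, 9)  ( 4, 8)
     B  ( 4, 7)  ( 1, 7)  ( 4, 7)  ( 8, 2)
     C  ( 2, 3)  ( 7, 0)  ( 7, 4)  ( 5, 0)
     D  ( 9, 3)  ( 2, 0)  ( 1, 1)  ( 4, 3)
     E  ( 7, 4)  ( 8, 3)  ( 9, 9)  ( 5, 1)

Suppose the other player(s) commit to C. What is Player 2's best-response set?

argmax u_2 = {R}

u_2(P vs C) = 3
u_2(Q vs C) = 0
u_2(R vs C) = 4
u_2(S vs C) = 0
max payoff 4 at {R}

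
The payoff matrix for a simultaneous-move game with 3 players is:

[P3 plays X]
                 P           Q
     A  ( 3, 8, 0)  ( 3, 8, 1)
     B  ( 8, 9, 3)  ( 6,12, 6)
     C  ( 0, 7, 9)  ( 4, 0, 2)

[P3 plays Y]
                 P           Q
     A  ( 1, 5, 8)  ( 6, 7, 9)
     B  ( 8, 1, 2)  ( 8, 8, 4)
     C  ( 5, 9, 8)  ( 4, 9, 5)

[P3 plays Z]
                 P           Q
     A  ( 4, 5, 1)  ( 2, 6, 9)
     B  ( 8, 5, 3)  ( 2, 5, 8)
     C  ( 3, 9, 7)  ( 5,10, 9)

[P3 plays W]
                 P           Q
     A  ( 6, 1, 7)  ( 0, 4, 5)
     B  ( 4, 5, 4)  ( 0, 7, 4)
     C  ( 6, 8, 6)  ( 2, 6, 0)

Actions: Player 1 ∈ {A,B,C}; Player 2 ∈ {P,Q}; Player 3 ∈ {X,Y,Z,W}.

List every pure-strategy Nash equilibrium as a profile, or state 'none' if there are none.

PSNE = {(C,Q,Z)}

(A,P,X): not NE [P1→B gives 8>3; P3→Y gives 8>0]
(A,P,Y): not NE [P1→B gives 8>1; P2→Q gives 7>5]
(A,P,Z): not NE [P1→B gives 8>4; P2→Q gives 6>5; P3→Y gives 8>1]
(A,P,W): not NE [P2→Q gives 4>1; P3→Y gives 8>7]
(A,Q,X): not NE [P1→B gives 6>3; P3→Z gives 9>1]
(A,Q,Y): not NE [P1→B gives 8>6]
(A,Q,Z): not NE [P1→C gives 5>2]
(A,Q,W): not NE [P1→C gives 2>0; P3→Z gives 9>5]
(B,P,X): not NE [P2→Q gives 12>9; P3→W gives 4>3]
(B,P,Y): not NE [P2→Q gives 8>1; P3→W gives 4>2]
(B,P,Z): not NE [P3→W gives 4>3]
(B,P,W): not NE [P1→C gives 6>4; P2→Q gives 7>5]
(B,Q,X): not NE [P3→Z gives 8>6]
(B,Q,Y): not NE [P3→Z gives 8>4]
(B,Q,Z): not NE [P1→C gives 5>2]
(B,Q,W): not NE [P1→C gives 2>0; P3→Z gives 8>4]
(C,P,X): not NE [P1→B gives 8>0]
(C,P,Y): not NE [P1→B gives 8>5; P3→X gives 9>8]
(C,P,Z): not NE [P1→B gives 8>3; P2→Q gives 10>9; P3→X gives 9>7]
(C,P,W): not NE [P3→X gives 9>6]
(C,Q,X): not NE [P1→B gives 6>4; P2→P gives 7>0; P3→Z gives 9>2]
(C,Q,Y): not NE [P1→B gives 8>4; P3→Z gives 9>5]
(C,Q,Z): NE
(C,Q,W): not NE [P2→P gives 8>6; P3→Z gives 9>0]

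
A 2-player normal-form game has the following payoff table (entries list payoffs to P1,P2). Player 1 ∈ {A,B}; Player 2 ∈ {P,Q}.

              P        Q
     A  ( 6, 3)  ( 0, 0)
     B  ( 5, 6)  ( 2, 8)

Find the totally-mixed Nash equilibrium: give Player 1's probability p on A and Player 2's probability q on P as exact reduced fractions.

P1 indiff ⇒ q·6+(1-q)·0 = q·5+(1-q)·2 ⇒ q(1) = (1-q)(2) ⇒ q = 2/3
P2 indiff ⇒ p·3+(1-p)·6 = p·0+(1-p)·8 ⇒ p(3) = (1-p)(2) ⇒ p = 2/5

(p,q) = (2/5, 2/3)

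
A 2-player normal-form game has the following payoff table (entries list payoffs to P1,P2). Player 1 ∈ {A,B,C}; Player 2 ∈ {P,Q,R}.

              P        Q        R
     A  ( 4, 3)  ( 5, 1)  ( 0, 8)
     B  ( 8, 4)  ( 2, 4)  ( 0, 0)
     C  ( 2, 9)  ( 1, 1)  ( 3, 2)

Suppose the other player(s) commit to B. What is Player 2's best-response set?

u_2(P vs B) = 4
u_2(Q vs B) = 4
u_2(R vs B) = 0
max payoff 4 at {P,Q}

argmax u_2 = {P,Q}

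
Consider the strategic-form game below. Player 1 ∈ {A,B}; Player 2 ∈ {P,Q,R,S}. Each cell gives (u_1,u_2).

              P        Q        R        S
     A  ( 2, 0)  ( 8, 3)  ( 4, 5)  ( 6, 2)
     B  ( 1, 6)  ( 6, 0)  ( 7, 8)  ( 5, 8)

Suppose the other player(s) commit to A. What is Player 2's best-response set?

u_2(P vs A) = 0
u_2(Q vs A) = 3
u_2(R vs A) = 5
u_2(S vs A) = 2
max payoff 5 at {R}

argmax u_2 = {R}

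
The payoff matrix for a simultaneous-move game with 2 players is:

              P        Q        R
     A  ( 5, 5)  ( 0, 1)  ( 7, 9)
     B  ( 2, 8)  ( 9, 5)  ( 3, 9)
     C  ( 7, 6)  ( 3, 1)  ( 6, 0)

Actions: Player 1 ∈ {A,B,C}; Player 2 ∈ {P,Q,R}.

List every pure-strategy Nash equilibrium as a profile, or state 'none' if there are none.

(A,P): not NE [P1→C gives 7>5; P2→R gives 9>5]
(A,Q): not NE [P1→B gives 9>0; P2→R gives 9>1]
(A,R): NE
(B,P): not NE [P1→C gives 7>2; P2→R gives 9>8]
(B,Q): not NE [P2→R gives 9>5]
(B,R): not NE [P1→A gives 7>3]
(C,P): NE
(C,Q): not NE [P1→B gives 9>3; P2→P gives 6>1]
(C,R): not NE [P1→A gives 7>6; P2→P gives 6>0]

PSNE = {(A,R), (C,P)}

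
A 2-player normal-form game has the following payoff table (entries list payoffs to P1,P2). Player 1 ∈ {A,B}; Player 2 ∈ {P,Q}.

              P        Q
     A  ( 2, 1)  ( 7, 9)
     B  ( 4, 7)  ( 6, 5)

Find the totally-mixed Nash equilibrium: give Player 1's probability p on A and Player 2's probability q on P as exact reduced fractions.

P1 indiff ⇒ q·2+(1-q)·7 = q·4+(1-q)·6 ⇒ q(-2) = (1-q)(-1) ⇒ q = 1/3
P2 indiff ⇒ p·1+(1-p)·7 = p·9+(1-p)·5 ⇒ p(-8) = (1-p)(-2) ⇒ p = 1/5

P1 mixes 1/5 on A; P2 mixes 1/3 on P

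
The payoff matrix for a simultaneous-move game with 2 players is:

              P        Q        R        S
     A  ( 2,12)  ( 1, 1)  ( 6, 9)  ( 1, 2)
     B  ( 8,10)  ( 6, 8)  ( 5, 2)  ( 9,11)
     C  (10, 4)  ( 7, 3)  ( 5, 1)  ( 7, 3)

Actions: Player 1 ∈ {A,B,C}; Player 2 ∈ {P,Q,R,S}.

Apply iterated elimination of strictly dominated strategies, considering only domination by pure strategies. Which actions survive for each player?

Remaining: P1:{B,C} P2:{P,S}

P2 drop Q (P beats it: A:12>1 B:10>8 C:4>3)
P2 drop R (P beats it: A:12>9 B:10>2 C:4>1)
P1 drop A (B beats it: P:8>2 S:9>1)
P1→{B,C} P2→{P,S}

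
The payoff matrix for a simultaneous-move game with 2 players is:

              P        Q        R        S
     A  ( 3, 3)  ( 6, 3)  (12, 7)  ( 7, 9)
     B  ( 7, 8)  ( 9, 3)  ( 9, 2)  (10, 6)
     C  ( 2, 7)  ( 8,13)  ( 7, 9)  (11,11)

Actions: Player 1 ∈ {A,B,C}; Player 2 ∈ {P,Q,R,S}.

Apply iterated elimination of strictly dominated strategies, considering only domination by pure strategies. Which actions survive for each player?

IESDS → P1:{B,C} P2:{P,Q,S}

P2 drop R (S beats it: A:9>7 B:6>2 C:11>9)
P1 drop A (B beats it: P:7>3 Q:9>6 S:10>7)
P1→{B,C} P2→{P,Q,S}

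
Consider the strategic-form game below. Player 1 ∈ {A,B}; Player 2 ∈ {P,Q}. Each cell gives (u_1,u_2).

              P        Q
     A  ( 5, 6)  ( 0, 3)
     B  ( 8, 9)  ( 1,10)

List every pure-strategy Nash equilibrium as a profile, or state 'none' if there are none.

Nash profiles: (B,Q)

(A,P): not NE [P1→B gives 8>5]
(A,Q): not NE [P1→B gives 1>0; P2→P gives 6>3]
(B,P): not NE [P2→Q gives 10>9]
(B,Q): NE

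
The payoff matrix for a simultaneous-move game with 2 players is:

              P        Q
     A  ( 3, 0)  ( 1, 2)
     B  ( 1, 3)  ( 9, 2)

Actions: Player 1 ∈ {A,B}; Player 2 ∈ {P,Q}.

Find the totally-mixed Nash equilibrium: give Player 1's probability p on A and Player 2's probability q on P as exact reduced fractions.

p=1/3, q=4/5

P1 indiff ⇒ q·3+(1-q)·1 = q·1+(1-q)·9 ⇒ q(2) = (1-q)(8) ⇒ q = 4/5
P2 indiff ⇒ p·0+(1-p)·3 = p·2+(1-p)·2 ⇒ p(-2) = (1-p)(-1) ⇒ p = 1/3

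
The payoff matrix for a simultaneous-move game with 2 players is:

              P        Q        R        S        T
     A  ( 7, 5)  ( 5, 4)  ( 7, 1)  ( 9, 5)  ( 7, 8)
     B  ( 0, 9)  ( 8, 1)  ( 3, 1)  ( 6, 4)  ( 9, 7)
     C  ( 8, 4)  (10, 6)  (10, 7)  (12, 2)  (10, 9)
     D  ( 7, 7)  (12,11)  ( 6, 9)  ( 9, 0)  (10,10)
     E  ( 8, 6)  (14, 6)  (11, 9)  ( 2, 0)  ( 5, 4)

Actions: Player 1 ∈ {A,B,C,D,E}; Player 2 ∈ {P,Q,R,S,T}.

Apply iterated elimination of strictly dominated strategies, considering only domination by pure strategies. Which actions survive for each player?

Remaining: P1:{C,D,E} P2:{Q,R,T}

P1 drop A (C beats it: P:8>7 Q:10>5 R:10>7 S:12>9 T:10>7)
P1 drop B (C beats it: P:8>0 Q:10>8 R:10>3 S:12>6 T:10>9)
P2 drop P (R beats it: C:7>4 D:9>7 E:9>6)
P2 drop S (Q beats it: C:6>2 D:11>0 E:6>0)
P1→{C,D,E} P2→{Q,R,T}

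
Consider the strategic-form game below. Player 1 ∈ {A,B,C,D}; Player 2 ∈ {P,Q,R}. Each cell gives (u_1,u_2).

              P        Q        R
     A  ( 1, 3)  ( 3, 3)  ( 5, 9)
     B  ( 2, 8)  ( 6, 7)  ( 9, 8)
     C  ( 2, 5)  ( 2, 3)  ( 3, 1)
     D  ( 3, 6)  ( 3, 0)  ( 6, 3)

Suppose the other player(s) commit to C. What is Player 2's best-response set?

u_2(P vs C) = 5
u_2(Q vs C) = 3
u_2(R vs C) = 1
max payoff 5 at {P}

BR_2 = {P}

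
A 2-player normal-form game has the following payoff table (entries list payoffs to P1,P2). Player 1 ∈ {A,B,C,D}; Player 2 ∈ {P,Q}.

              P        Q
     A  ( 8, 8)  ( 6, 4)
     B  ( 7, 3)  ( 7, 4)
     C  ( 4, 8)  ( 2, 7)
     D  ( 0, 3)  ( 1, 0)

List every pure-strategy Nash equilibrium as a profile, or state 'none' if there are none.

PSNE = {(A,P), (B,Q)}

(A,P): NE
(A,Q): not NE [P1→B gives 7>6; P2→P gives 8>4]
(B,P): not NE [P1→A gives 8>7; P2→Q gives 4>3]
(B,Q): NE
(C,P): not NE [P1→A gives 8>4]
(C,Q): not NE [P1→B gives 7>2; P2→P gives 8>7]
(D,P): not NE [P1→A gives 8>0]
(D,Q): not NE [P1→B gives 7>1; P2→P gives 3>0]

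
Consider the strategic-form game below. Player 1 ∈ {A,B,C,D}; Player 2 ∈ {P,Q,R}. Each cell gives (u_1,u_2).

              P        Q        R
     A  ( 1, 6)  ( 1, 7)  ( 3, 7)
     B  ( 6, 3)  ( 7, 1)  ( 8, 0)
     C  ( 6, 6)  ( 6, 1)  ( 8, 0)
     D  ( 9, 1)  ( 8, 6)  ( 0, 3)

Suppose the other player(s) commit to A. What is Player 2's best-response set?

u_2(P vs A) = 6
u_2(Q vs A) = 7
u_2(R vs A) = 7
max payoff 7 at {Q,R}

P2 best: {Q,R}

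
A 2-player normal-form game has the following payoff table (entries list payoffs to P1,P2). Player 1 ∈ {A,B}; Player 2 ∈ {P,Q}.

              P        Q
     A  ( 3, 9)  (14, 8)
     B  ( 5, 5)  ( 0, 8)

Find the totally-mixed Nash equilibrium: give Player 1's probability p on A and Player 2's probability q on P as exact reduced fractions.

P1 indiff ⇒ q·3+(1-q)·14 = q·5+(1-q)·0 ⇒ q(-2) = (1-q)(-14) ⇒ q = 7/8
P2 indiff ⇒ p·9+(1-p)·5 = p·8+(1-p)·8 ⇒ p(1) = (1-p)(3) ⇒ p = 3/4

P1 mixes 3/4 on A; P2 mixes 7/8 on P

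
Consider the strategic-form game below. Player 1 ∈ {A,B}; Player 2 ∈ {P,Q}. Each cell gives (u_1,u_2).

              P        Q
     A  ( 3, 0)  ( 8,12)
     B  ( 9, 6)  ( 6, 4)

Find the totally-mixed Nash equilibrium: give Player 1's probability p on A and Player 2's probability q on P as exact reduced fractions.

p=1/7, q=1/4

P1 indiff ⇒ q·3+(1-q)·8 = q·9+(1-q)·6 ⇒ q(-6) = (1-q)(-2) ⇒ q = 1/4
P2 indiff ⇒ p·0+(1-p)·6 = p·12+(1-p)·4 ⇒ p(-12) = (1-p)(-2) ⇒ p = 1/7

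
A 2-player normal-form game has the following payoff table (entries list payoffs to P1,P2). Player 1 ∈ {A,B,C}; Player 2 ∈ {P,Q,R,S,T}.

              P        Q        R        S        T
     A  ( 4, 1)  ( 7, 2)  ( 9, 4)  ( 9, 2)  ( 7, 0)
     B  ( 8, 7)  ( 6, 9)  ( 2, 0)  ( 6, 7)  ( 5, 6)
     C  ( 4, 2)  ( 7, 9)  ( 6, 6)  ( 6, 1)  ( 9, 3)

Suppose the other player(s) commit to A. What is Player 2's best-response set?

u_2(P vs A) = 1
u_2(Q vs A) = 2
u_2(R vs A) = 4
u_2(S vs A) = 2
u_2(T vs A) = 0
max payoff 4 at {R}

P2 best: {R}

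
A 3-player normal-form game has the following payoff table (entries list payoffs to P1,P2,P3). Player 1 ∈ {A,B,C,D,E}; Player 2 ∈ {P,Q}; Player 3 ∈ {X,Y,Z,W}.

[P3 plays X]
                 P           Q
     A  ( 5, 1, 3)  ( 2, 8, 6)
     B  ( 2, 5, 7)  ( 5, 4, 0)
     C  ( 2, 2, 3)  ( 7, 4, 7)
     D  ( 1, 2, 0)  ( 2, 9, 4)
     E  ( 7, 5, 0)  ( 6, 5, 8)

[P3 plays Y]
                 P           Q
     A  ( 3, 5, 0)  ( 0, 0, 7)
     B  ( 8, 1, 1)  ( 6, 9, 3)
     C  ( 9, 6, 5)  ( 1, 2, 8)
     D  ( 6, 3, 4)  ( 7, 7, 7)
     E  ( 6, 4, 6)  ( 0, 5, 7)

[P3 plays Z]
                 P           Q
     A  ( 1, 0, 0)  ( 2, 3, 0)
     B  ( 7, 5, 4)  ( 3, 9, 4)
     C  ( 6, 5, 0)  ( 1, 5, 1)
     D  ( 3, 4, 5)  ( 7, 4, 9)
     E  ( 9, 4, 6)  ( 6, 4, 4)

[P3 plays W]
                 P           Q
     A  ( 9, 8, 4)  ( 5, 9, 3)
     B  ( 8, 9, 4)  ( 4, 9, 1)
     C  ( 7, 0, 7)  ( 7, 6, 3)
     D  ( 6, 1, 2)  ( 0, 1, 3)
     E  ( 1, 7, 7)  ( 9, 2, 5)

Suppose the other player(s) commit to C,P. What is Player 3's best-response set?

argmax u_3 = {W}

u_3(X vs C,P) = 3
u_3(Y vs C,P) = 5
u_3(Z vs C,P) = 0
u_3(W vs C,P) = 7
max payoff 7 at {W}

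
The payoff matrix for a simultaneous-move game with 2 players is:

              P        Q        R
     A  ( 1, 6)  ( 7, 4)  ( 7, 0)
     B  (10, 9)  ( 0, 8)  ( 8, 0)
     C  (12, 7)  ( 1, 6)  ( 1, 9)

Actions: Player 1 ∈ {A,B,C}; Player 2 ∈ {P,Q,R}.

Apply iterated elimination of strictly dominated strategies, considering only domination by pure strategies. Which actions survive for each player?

P2 drop Q (P beats it: A:6>4 B:9>8 C:7>6)
P1 drop A (B beats it: P:10>1 R:8>7)
P1→{B,C} P2→{P,R}

Survivors P1:{B,C} P2:{P,R}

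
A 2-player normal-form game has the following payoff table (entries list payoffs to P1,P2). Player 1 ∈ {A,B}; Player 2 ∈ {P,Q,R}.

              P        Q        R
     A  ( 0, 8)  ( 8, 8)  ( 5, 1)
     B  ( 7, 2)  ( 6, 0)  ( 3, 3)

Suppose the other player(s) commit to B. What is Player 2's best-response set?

u_2(P vs B) = 2
u_2(Q vs B) = 0
u_2(R vs B) = 3
max payoff 3 at {R}

BR_2 = {R}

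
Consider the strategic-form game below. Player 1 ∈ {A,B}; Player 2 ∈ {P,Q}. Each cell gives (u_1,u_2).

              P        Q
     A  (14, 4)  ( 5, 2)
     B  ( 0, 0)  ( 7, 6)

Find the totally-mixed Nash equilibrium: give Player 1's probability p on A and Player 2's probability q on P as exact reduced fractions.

P1 indiff ⇒ q·14+(1-q)·5 = q·0+(1-q)·7 ⇒ q(14) = (1-q)(2) ⇒ q = 1/8
P2 indiff ⇒ p·4+(1-p)·0 = p·2+(1-p)·6 ⇒ p(2) = (1-p)(6) ⇒ p = 3/4

p=3/4, q=1/8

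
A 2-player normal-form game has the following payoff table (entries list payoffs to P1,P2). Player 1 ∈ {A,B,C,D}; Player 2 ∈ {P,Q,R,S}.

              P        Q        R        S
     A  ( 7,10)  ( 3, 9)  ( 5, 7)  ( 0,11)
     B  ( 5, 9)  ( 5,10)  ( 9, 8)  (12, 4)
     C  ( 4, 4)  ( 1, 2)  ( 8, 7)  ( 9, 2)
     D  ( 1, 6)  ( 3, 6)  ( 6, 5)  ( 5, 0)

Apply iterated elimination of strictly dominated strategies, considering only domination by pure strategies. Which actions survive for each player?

P1 drop C (B beats it: P:5>4 Q:5>1 R:9>8 S:12>9)
P1 drop D (B beats it: P:5>1 Q:5>3 R:9>6 S:12>5)
P2 drop R (P beats it: A:10>7 B:9>8)
P1→{A,B} P2→{P,Q,S}

Survivors P1:{A,B} P2:{P,Q,S}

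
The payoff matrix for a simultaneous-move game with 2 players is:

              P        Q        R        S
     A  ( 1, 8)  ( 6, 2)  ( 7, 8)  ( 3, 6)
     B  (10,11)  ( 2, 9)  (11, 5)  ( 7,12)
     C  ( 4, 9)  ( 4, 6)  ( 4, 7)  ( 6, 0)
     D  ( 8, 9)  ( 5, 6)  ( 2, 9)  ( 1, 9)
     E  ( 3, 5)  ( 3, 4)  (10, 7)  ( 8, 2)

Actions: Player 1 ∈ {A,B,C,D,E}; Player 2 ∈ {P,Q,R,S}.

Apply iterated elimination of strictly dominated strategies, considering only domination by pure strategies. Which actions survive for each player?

Survivors P1:{B,E} P2:{P,R,S}

P2 drop Q (P beats it: A:8>2 B:11>9 C:9>6 D:9>6 E:5>4)
P1 drop A (B beats it: P:10>1 R:11>7 S:7>3)
P1 drop C (B beats it: P:10>4 R:11>4 S:7>6)
P1 drop D (B beats it: P:10>8 R:11>2 S:7>1)
P1→{B,E} P2→{P,R,S}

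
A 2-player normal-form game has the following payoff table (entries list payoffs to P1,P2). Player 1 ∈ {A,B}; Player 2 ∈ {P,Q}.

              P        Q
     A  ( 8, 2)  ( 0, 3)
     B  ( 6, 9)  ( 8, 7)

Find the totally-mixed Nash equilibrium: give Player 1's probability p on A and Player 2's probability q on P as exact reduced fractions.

p=2/3, q=4/5

P1 indiff ⇒ q·8+(1-q)·0 = q·6+(1-q)·8 ⇒ q(2) = (1-q)(8) ⇒ q = 4/5
P2 indiff ⇒ p·2+(1-p)·9 = p·3+(1-p)·7 ⇒ p(-1) = (1-p)(-2) ⇒ p = 2/3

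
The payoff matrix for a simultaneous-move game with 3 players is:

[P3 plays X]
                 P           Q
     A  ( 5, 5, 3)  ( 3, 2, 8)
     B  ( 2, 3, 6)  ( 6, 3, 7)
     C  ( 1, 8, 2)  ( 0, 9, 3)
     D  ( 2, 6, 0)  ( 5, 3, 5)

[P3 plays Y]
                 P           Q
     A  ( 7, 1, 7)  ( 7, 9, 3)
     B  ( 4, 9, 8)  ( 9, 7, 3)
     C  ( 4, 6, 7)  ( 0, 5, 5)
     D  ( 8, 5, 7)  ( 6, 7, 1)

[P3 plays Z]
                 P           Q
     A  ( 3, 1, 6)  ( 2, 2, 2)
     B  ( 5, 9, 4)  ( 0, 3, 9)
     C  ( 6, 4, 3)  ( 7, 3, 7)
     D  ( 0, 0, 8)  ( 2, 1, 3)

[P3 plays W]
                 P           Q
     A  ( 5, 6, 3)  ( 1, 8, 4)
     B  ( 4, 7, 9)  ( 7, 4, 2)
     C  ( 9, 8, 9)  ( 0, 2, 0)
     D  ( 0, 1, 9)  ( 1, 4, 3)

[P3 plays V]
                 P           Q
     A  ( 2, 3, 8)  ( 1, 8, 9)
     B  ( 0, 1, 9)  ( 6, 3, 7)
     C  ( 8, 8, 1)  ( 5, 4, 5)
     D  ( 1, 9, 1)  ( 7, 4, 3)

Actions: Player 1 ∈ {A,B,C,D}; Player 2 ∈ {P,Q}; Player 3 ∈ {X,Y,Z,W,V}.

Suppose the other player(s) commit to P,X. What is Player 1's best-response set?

P1 best: {A}

u_1(A vs P,X) = 5
u_1(B vs P,X) = 2
u_1(C vs P,X) = 1
u_1(D vs P,X) = 2
max payoff 5 at {A}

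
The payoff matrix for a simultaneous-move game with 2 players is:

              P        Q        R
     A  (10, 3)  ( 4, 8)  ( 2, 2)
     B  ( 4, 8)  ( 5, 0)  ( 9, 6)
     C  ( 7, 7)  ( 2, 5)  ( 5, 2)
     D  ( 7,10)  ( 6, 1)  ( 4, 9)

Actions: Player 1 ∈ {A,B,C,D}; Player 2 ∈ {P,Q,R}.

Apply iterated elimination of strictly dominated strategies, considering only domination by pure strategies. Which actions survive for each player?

P2 drop R (P beats it: A:3>2 B:8>6 C:7>2 D:10>9)
P1 drop B (D beats it: P:7>4 Q:6>5)
P1 drop C (A beats it: P:10>7 Q:4>2)
P1→{A,D} P2→{P,Q}

Survivors P1:{A,D} P2:{P,Q}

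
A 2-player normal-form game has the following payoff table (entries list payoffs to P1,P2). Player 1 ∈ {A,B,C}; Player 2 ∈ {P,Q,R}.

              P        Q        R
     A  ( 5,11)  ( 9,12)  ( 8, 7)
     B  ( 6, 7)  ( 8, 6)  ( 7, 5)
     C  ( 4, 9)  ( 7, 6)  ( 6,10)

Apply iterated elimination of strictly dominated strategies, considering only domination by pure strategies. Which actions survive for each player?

P1 drop C (A beats it: P:5>4 Q:9>7 R:8>6)
P2 drop R (P beats it: A:11>7 B:7>5)
P1→{A,B} P2→{P,Q}

Remaining: P1:{A,B} P2:{P,Q}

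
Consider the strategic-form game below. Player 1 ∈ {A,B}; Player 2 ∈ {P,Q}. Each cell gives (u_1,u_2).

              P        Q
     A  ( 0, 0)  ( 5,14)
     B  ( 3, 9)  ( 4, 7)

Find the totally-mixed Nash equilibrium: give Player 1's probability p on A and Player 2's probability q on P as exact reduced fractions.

P1 mixes 1/8 on A; P2 mixes 1/4 on P

P1 indiff ⇒ q·0+(1-q)·5 = q·3+(1-q)·4 ⇒ q(-3) = (1-q)(-1) ⇒ q = 1/4
P2 indiff ⇒ p·0+(1-p)·9 = p·14+(1-p)·7 ⇒ p(-14) = (1-p)(-2) ⇒ p = 1/8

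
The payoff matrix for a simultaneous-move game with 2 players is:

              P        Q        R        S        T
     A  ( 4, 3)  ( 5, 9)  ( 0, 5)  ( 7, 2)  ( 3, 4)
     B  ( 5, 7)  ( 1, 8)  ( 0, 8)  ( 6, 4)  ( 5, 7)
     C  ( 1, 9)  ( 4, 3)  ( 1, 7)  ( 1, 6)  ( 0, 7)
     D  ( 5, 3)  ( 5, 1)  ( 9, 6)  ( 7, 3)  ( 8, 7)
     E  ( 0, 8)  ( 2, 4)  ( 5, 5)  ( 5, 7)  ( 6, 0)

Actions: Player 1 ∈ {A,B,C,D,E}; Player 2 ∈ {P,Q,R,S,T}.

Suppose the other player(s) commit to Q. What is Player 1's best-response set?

u_1(A vs Q) = 5
u_1(B vs Q) = 1
u_1(C vs Q) = 4
u_1(D vs Q) = 5
u_1(E vs Q) = 2
max payoff 5 at {A,D}

BR_1 = {A,D}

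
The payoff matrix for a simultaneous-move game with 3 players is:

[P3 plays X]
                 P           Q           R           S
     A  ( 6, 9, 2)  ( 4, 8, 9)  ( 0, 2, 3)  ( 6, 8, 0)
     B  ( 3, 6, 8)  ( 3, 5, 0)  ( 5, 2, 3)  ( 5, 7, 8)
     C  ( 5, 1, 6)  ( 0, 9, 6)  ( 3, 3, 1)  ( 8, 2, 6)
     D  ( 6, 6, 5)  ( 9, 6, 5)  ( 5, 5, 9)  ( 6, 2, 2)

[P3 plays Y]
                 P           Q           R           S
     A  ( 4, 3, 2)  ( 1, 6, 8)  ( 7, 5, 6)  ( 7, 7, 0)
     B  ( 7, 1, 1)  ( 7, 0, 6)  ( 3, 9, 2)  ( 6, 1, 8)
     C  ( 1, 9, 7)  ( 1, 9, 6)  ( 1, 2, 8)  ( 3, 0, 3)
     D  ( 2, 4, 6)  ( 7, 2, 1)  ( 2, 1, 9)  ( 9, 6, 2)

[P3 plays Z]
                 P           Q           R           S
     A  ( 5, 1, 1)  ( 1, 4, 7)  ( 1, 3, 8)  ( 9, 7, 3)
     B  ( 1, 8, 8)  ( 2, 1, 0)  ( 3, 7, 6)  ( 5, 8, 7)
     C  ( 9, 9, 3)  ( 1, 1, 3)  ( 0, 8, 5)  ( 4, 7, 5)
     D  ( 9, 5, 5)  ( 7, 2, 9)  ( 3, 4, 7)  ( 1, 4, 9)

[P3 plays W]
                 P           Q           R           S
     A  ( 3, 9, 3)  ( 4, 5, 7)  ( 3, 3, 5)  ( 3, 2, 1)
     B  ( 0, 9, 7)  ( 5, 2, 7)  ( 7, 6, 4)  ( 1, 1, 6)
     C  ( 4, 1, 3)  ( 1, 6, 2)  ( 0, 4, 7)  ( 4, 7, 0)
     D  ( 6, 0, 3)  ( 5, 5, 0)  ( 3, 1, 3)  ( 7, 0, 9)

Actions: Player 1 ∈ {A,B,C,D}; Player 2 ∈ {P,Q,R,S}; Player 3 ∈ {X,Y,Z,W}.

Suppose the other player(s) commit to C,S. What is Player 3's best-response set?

u_3(X vs C,S) = 6
u_3(Y vs C,S) = 3
u_3(Z vs C,S) = 5
u_3(W vs C,S) = 0
max payoff 6 at {X}

P3 best: {X}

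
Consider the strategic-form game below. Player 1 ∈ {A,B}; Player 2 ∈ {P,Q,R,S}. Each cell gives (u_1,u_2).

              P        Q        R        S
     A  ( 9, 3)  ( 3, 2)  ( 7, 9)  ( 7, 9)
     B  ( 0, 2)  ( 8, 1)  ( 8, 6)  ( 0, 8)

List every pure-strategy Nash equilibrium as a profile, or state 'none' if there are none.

NE set: (A,S)

(A,P): not NE [P2→S gives 9>3]
(A,Q): not NE [P1→B gives 8>3; P2→S gives 9>2]
(A,R): not NE [P1→B gives 8>7]
(A,S): NE
(B,P): not NE [P1→A gives 9>0; P2→S gives 8>2]
(B,Q): not NE [P2→S gives 8>1]
(B,R): not NE [P2→S gives 8>6]
(B,S): not NE [P1→A gives 7>0]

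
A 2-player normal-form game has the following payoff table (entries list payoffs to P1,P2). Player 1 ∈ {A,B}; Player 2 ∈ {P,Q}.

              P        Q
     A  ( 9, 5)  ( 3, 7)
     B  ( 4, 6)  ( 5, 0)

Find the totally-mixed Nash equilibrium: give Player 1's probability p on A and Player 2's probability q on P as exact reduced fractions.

P1 indiff ⇒ q·9+(1-q)·3 = q·4+(1-q)·5 ⇒ q(5) = (1-q)(2) ⇒ q = 2/7
P2 indiff ⇒ p·5+(1-p)·6 = p·7+(1-p)·0 ⇒ p(-2) = (1-p)(-6) ⇒ p = 3/4

p=3/4, q=2/7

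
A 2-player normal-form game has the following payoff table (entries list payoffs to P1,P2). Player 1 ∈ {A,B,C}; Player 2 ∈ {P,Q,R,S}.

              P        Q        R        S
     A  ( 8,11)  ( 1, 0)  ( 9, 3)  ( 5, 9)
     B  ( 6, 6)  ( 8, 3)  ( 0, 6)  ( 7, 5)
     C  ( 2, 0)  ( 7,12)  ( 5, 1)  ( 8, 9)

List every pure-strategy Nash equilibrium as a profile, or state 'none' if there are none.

Nash profiles: (A,P)

(A,P): NE
(A,Q): not NE [P1→B gives 8>1; P2→P gives 11>0]
(A,R): not NE [P2→P gives 11>3]
(A,S): not NE [P1→C gives 8>5; P2→P gives 11>9]
(B,P): not NE [P1→A gives 8>6]
(B,Q): not NE [P2→R gives 6>3]
(B,R): not NE [P1→A gives 9>0]
(B,S): not NE [P1→C gives 8>7; P2→R gives 6>5]
(C,P): not NE [P1→A gives 8>2; P2→Q gives 12>0]
(C,Q): not NE [P1→B gives 8>7]
(C,R): not NE [P1→A gives 9>5; P2→Q gives 12>1]
(C,S): not NE [P2→Q gives 12>9]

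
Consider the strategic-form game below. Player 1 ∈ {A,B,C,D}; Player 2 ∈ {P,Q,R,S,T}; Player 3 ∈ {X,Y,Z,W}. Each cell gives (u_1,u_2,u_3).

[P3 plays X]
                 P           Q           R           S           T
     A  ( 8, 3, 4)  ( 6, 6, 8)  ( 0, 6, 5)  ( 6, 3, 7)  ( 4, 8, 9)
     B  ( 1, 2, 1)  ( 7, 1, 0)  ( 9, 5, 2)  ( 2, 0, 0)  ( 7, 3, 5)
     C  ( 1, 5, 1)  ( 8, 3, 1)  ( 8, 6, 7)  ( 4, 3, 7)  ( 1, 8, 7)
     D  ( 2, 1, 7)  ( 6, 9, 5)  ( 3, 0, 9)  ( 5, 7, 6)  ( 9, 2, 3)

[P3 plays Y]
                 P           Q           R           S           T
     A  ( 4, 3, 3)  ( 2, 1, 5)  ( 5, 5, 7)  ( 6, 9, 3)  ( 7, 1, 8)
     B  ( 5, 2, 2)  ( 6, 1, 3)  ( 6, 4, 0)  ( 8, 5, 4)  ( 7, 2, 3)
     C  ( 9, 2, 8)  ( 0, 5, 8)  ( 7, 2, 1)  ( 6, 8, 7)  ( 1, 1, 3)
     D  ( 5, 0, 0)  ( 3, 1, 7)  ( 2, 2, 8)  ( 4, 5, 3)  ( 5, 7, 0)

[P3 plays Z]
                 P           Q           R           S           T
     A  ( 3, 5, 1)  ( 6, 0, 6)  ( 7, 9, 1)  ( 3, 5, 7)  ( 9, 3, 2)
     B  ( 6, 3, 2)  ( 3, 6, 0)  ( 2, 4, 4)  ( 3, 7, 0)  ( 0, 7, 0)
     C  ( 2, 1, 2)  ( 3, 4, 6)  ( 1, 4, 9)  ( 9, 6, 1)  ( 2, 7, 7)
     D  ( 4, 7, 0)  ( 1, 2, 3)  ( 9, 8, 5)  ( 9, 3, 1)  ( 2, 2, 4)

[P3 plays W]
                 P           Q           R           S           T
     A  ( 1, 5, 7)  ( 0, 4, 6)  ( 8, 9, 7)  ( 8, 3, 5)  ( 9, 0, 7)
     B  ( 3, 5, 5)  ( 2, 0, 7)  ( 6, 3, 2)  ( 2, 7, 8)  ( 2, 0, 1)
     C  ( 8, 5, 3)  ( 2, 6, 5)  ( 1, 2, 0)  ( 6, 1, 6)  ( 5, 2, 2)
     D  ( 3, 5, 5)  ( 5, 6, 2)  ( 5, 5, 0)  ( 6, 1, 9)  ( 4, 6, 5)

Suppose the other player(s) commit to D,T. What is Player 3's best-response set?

u_3(X vs D,T) = 3
u_3(Y vs D,T) = 0
u_3(Z vs D,T) = 4
u_3(W vs D,T) = 5
max payoff 5 at {W}

BR_3 = {W}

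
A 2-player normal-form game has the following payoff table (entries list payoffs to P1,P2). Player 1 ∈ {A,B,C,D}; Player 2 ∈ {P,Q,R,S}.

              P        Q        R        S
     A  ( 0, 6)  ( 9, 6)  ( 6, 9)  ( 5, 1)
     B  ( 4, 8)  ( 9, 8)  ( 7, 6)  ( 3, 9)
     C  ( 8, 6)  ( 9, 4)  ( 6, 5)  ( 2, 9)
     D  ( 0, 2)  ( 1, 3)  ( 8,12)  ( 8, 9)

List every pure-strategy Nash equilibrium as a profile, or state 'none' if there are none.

NE set: (D,R)

(A,P): not NE [P1→C gives 8>0; P2→R gives 9>6]
(A,Q): not NE [P2→R gives 9>6]
(A,R): not NE [P1→D gives 8>6]
(A,S): not NE [P1→D gives 8>5; P2→R gives 9>1]
(B,P): not NE [P1→C gives 8>4; P2→S gives 9>8]
(B,Q): not NE [P2→S gives 9>8]
(B,R): not NE [P1→D gives 8>7; P2→S gives 9>6]
(B,S): not NE [P1→D gives 8>3]
(C,P): not NE [P2→S gives 9>6]
(C,Q): not NE [P2→S gives 9>4]
(C,R): not NE [P1→D gives 8>6; P2→S gives 9>5]
(C,S): not NE [P1→D gives 8>2]
(D,P): not NE [P1→C gives 8>0; P2→R gives 12>2]
(D,Q): not NE [P1→C gives 9>1; P2→R gives 12>3]
(D,R): NE
(D,S): not NE [P2→R gives 12>9]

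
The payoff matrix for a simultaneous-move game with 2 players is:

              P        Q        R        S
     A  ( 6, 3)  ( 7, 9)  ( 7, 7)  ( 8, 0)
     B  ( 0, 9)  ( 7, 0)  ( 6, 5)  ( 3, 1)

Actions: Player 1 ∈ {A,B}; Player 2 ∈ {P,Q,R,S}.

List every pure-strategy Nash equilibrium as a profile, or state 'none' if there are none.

(A,P): not NE [P2→Q gives 9>3]
(A,Q): NE
(A,R): not NE [P2→Q gives 9>7]
(A,S): not NE [P2→Q gives 9>0]
(B,P): not NE [P1→A gives 6>0]
(B,Q): not NE [P2→P gives 9>0]
(B,R): not NE [P1→A gives 7>6; P2→P gives 9>5]
(B,S): not NE [P1→A gives 8>3; P2→P gives 9>1]

PSNE = {(A,Q)}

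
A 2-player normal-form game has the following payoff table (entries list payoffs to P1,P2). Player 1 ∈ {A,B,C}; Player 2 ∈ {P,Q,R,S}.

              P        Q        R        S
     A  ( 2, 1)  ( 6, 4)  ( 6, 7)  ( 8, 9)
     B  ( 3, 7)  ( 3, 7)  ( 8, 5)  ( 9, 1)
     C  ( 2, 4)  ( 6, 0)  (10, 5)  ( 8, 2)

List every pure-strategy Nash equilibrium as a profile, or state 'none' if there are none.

PSNE = {(B,P), (C,R)}

(A,P): not NE [P1→B gives 3>2; P2→S gives 9>1]
(A,Q): not NE [P2→S gives 9>4]
(A,R): not NE [P1→C gives 10>6; P2→S gives 9>7]
(A,S): not NE [P1→B gives 9>8]
(B,P): NE
(B,Q): not NE [P1→C gives 6>3]
(B,R): not NE [P1→C gives 10>8; P2→Q gives 7>5]
(B,S): not NE [P2→Q gives 7>1]
(C,P): not NE [P1→B gives 3>2; P2→R gives 5>4]
(C,Q): not NE [P2→R gives 5>0]
(C,R): NE
(C,S): not NE [P1→B gives 9>8; P2→R gives 5>2]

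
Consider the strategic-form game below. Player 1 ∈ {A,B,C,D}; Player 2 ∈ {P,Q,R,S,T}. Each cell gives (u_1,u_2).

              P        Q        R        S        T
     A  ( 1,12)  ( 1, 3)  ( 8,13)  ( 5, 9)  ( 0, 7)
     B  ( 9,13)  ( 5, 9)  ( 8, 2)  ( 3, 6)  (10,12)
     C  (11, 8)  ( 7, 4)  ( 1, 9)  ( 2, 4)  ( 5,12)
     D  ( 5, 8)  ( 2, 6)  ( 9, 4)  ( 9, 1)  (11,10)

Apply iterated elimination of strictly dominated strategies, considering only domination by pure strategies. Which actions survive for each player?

P1 drop A (D beats it: P:5>1 Q:2>1 R:9>8 S:9>5 T:11>0)
P2 drop Q (P beats it: B:13>9 C:8>4 D:8>6)
P2 drop R (T beats it: B:12>2 C:12>9 D:10>4)
P2 drop S (P beats it: B:13>6 C:8>4 D:8>1)
P1→{B,C,D} P2→{P,T}

Survivors P1:{B,C,D} P2:{P,T}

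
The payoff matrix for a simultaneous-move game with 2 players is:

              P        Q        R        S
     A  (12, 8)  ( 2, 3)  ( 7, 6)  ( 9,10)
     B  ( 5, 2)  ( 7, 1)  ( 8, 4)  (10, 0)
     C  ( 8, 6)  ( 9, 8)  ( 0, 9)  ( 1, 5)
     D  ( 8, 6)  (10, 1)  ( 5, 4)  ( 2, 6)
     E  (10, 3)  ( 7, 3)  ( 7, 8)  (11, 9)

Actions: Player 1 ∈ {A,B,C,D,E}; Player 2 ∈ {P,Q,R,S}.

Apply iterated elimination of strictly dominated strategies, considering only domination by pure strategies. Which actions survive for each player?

P2 drop Q (R beats it: A:6>3 B:4>1 C:9>8 D:4>1 E:8>3)
P1 drop C (A beats it: P:12>8 R:7>0 S:9>1)
P1 drop D (A beats it: P:12>8 R:7>5 S:9>2)
P1→{A,B,E} P2→{P,R,S}

Survivors P1:{A,B,E} P2:{P,R,S}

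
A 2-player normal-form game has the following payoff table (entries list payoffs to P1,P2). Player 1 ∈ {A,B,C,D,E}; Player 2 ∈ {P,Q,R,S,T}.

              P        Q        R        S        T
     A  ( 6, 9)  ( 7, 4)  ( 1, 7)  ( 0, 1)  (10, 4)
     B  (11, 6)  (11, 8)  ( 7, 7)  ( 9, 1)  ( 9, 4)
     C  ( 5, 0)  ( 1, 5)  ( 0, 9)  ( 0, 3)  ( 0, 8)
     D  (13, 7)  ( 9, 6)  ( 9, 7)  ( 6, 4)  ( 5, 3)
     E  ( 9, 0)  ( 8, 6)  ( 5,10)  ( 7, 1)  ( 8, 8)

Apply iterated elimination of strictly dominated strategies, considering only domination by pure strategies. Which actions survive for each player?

IESDS → P1:{B,D} P2:{P,Q,R}

P1 drop C (B beats it: P:11>5 Q:11>1 R:7>0 S:9>0 T:9>0)
P1 drop E (B beats it: P:11>9 Q:11>8 R:7>5 S:9>7 T:9>8)
P2 drop S (P beats it: A:9>1 B:6>1 D:7>4)
P2 drop T (P beats it: A:9>4 B:6>4 D:7>3)
P1 drop A (B beats it: P:11>6 Q:11>7 R:7>1)
P1→{B,D} P2→{P,Q,R}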